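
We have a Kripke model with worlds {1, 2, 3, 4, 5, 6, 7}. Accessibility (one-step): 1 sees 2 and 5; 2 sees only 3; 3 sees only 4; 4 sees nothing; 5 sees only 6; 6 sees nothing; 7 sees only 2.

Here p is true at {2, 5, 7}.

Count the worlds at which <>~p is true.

3

1: successors {2, 5}; ~p there: 2:F, 5:F. ✗
2: successors {3}; ~p there: 3:T. ✓
3: successors {4}; ~p there: 4:T. ✓
4: no successors, so <>~p fails. ✗
5: successors {6}; ~p there: 6:T. ✓
6: no successors, so <>~p fails. ✗
7: successors {2}; ~p there: 2:F. ✗
Satisfying worlds: {2, 3, 5}.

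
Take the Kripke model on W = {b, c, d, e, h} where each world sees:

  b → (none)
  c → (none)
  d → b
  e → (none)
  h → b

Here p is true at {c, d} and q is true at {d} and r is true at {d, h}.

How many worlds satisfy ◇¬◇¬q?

b: no successors, so ◇¬◇¬q fails. ✗
c: no successors, so ◇¬◇¬q fails. ✗
d: successors {b}; ¬◇¬q there: b:T. ✓
e: no successors, so ◇¬◇¬q fails. ✗
h: successors {b}; ¬◇¬q there: b:T. ✓
Satisfying worlds: {d, h}.

2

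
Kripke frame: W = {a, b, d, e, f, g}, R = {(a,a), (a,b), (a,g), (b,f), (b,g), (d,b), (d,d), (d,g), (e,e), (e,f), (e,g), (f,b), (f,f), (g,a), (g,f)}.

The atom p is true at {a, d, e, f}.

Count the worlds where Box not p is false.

6

a: successors {a, b, g}; not p there: a:F, b:T, g:T. ✗
b: successors {f, g}; not p there: f:F, g:T. ✗
d: successors {b, d, g}; not p there: b:T, d:F, g:T. ✗
e: successors {e, f, g}; not p there: e:F, f:F, g:T. ✗
f: successors {b, f}; not p there: b:T, f:F. ✗
g: successors {a, f}; not p there: a:F, f:F. ✗
Satisfying worlds: ∅.
So Box not p fails at the other 6 worlds.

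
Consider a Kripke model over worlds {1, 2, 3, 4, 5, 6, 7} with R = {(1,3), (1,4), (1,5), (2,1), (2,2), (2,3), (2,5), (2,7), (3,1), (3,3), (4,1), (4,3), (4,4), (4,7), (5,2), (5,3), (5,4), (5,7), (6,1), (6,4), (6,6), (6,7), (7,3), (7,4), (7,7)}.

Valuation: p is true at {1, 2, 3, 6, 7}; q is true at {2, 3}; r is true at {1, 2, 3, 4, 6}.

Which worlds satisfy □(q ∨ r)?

{3}

1: successors {3, 4, 5}; q ∨ r there: 3:T, 4:T, 5:F. ✗
2: successors {1, 2, 3, 5, 7}; q ∨ r there: 1:T, 2:T, 3:T, 5:F, 7:F. ✗
3: successors {1, 3}; q ∨ r there: 1:T, 3:T. ✓
4: successors {1, 3, 4, 7}; q ∨ r there: 1:T, 3:T, 4:T, 7:F. ✗
5: successors {2, 3, 4, 7}; q ∨ r there: 2:T, 3:T, 4:T, 7:F. ✗
6: successors {1, 4, 6, 7}; q ∨ r there: 1:T, 4:T, 6:T, 7:F. ✗
7: successors {3, 4, 7}; q ∨ r there: 3:T, 4:T, 7:F. ✗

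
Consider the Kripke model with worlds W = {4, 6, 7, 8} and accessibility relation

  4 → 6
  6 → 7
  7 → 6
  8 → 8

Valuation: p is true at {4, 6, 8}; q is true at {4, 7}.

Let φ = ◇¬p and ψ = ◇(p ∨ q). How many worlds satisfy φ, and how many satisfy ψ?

For ◇¬p:
4: successors {6}; ¬p there: 6:F. ✗
6: successors {7}; ¬p there: 7:T. ✓
7: successors {6}; ¬p there: 6:F. ✗
8: successors {8}; ¬p there: 8:F. ✗
— 1 world.
For ◇(p ∨ q):
4: successors {6}; p ∨ q there: 6:T. ✓
6: successors {7}; p ∨ q there: 7:T. ✓
7: successors {6}; p ∨ q there: 6:T. ✓
8: successors {8}; p ∨ q there: 8:T. ✓
— 4 worlds.

1 and 4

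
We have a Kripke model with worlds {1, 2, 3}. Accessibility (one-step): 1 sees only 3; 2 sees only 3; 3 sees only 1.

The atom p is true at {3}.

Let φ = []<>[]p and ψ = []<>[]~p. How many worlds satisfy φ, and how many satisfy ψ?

For []<>[]p:
1: successors {3}; <>[]p there: 3:T. ✓
2: successors {3}; <>[]p there: 3:T. ✓
3: successors {1}; <>[]p there: 1:F. ✗
— 2 worlds.
For []<>[]~p:
1: successors {3}; <>[]~p there: 3:F. ✗
2: successors {3}; <>[]~p there: 3:F. ✗
3: successors {1}; <>[]~p there: 1:T. ✓
— 1 world.

2 and 1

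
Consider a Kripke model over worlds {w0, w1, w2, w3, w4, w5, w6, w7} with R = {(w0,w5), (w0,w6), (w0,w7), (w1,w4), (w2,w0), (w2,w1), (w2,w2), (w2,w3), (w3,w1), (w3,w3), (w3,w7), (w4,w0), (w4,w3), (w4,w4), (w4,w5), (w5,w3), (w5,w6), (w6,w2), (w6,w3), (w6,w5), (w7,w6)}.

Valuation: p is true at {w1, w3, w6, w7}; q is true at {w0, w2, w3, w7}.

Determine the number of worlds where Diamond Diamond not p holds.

w0: successors {w5, w6, w7}; Diamond not p there: w5:F, w6:T, w7:F. ✓
w1: successors {w4}; Diamond not p there: w4:T. ✓
w2: successors {w0, w1, w2, w3}; Diamond not p there: w0:T, w1:T, w2:T, w3:F. ✓
w3: successors {w1, w3, w7}; Diamond not p there: w1:T, w3:F, w7:F. ✓
w4: successors {w0, w3, w4, w5}; Diamond not p there: w0:T, w3:F, w4:T, w5:F. ✓
w5: successors {w3, w6}; Diamond not p there: w3:F, w6:T. ✓
w6: successors {w2, w3, w5}; Diamond not p there: w2:T, w3:F, w5:F. ✓
w7: successors {w6}; Diamond not p there: w6:T. ✓
Satisfying worlds: {w0, w1, w2, w3, w4, w5, w6, w7}.

8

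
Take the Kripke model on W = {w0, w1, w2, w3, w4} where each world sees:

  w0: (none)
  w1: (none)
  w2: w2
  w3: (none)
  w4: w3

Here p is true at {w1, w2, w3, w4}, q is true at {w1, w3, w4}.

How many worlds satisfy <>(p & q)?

1

w0: no successors, so <>(p & q) fails. ✗
w1: no successors, so <>(p & q) fails. ✗
w2: successors {w2}; p & q there: w2:F. ✗
w3: no successors, so <>(p & q) fails. ✗
w4: successors {w3}; p & q there: w3:T. ✓
Satisfying worlds: {w4}.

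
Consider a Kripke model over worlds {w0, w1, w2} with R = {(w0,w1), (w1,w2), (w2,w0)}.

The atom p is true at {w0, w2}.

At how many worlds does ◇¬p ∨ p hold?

2

w0: ◇¬p is T, p is T. ✓
w1: ◇¬p is F, p is F. ✗
w2: ◇¬p is F, p is T. ✓
Satisfying worlds: {w0, w2}.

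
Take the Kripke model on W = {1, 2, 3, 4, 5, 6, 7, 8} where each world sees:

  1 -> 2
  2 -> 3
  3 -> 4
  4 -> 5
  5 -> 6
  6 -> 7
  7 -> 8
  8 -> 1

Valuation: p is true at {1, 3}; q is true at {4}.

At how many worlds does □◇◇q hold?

1

1: successors {2}; ◇◇q there: 2:T. ✓
2: successors {3}; ◇◇q there: 3:F. ✗
3: successors {4}; ◇◇q there: 4:F. ✗
4: successors {5}; ◇◇q there: 5:F. ✗
5: successors {6}; ◇◇q there: 6:F. ✗
6: successors {7}; ◇◇q there: 7:F. ✗
7: successors {8}; ◇◇q there: 8:F. ✗
8: successors {1}; ◇◇q there: 1:F. ✗
Satisfying worlds: {1}.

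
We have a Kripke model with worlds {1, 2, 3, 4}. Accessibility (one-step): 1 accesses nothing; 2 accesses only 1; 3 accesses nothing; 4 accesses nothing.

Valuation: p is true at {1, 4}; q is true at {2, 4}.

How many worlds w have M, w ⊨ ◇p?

1

1: no successors, so ◇p fails. ✗
2: successors {1}; p there: 1:T. ✓
3: no successors, so ◇p fails. ✗
4: no successors, so ◇p fails. ✗
Satisfying worlds: {2}.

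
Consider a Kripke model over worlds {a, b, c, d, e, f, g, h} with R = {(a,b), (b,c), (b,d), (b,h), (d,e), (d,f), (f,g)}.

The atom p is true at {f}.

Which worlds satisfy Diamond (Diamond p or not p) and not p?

{a, b, d}

a: Diamond (Diamond p or not p) is T, not p is T. ✓
b: Diamond (Diamond p or not p) is T, not p is T. ✓
c: Diamond (Diamond p or not p) is F, not p is T. ✗
d: Diamond (Diamond p or not p) is T, not p is T. ✓
e: Diamond (Diamond p or not p) is F, not p is T. ✗
f: Diamond (Diamond p or not p) is T, not p is F. ✗
g: Diamond (Diamond p or not p) is F, not p is T. ✗
h: Diamond (Diamond p or not p) is F, not p is T. ✗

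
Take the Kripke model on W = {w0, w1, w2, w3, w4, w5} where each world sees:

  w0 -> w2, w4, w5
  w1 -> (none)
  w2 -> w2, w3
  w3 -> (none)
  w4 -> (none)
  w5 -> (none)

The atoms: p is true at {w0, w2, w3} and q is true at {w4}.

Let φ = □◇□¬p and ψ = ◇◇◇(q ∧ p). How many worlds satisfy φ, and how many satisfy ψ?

For □◇□¬p:
w0: successors {w2, w4, w5}; ◇□¬p there: w2:T, w4:F, w5:F. ✗
w1: no successors, so □◇□¬p holds vacuously. ✓
w2: successors {w2, w3}; ◇□¬p there: w2:T, w3:F. ✗
w3: no successors, so □◇□¬p holds vacuously. ✓
w4: no successors, so □◇□¬p holds vacuously. ✓
w5: no successors, so □◇□¬p holds vacuously. ✓
— 4 worlds.
For ◇◇◇(q ∧ p):
w0: successors {w2, w4, w5}; ◇◇(q ∧ p) there: w2:F, w4:F, w5:F. ✗
w1: no successors, so ◇◇◇(q ∧ p) fails. ✗
w2: successors {w2, w3}; ◇◇(q ∧ p) there: w2:F, w3:F. ✗
w3: no successors, so ◇◇◇(q ∧ p) fails. ✗
w4: no successors, so ◇◇◇(q ∧ p) fails. ✗
w5: no successors, so ◇◇◇(q ∧ p) fails. ✗
— 0 worlds.

4 and 0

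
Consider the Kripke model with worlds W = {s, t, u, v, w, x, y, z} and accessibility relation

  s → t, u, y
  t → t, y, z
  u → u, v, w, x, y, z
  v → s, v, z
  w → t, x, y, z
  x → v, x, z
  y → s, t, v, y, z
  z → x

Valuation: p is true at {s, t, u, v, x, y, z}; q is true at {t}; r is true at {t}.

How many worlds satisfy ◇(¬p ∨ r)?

5

s: successors {t, u, y}; ¬p ∨ r there: t:T, u:F, y:F. ✓
t: successors {t, y, z}; ¬p ∨ r there: t:T, y:F, z:F. ✓
u: successors {u, v, w, x, y, z}; ¬p ∨ r there: u:F, v:F, w:T, x:F, y:F, z:F. ✓
v: successors {s, v, z}; ¬p ∨ r there: s:F, v:F, z:F. ✗
w: successors {t, x, y, z}; ¬p ∨ r there: t:T, x:F, y:F, z:F. ✓
x: successors {v, x, z}; ¬p ∨ r there: v:F, x:F, z:F. ✗
y: successors {s, t, v, y, z}; ¬p ∨ r there: s:F, t:T, v:F, y:F, z:F. ✓
z: successors {x}; ¬p ∨ r there: x:F. ✗
Satisfying worlds: {s, t, u, w, y}.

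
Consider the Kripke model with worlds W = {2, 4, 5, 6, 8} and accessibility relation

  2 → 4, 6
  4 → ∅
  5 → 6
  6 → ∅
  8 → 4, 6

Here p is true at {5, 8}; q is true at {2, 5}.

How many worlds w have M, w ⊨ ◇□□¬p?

2: successors {4, 6}; □□¬p there: 4:T, 6:T. ✓
4: no successors, so ◇□□¬p fails. ✗
5: successors {6}; □□¬p there: 6:T. ✓
6: no successors, so ◇□□¬p fails. ✗
8: successors {4, 6}; □□¬p there: 4:T, 6:T. ✓
Satisfying worlds: {2, 5, 8}.

3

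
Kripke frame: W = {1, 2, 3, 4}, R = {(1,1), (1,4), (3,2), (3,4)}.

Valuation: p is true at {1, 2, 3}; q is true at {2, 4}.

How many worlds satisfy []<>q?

2

1: successors {1, 4}; <>q there: 1:T, 4:F. ✗
2: no successors, so []<>q holds vacuously. ✓
3: successors {2, 4}; <>q there: 2:F, 4:F. ✗
4: no successors, so []<>q holds vacuously. ✓
Satisfying worlds: {2, 4}.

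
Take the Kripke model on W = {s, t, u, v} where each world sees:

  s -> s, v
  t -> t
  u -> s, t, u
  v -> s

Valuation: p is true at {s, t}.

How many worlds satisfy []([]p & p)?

1

s: successors {s, v}; []p & p there: s:F, v:F. ✗
t: successors {t}; []p & p there: t:T. ✓
u: successors {s, t, u}; []p & p there: s:F, t:T, u:F. ✗
v: successors {s}; []p & p there: s:F. ✗
Satisfying worlds: {t}.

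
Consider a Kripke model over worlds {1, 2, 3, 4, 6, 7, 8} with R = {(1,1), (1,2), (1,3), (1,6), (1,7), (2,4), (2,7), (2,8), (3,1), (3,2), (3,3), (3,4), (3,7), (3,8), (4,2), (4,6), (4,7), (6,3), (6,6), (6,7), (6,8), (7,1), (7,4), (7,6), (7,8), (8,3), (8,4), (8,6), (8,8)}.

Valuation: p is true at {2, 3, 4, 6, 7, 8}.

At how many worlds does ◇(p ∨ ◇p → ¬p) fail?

4

1: successors {1, 2, 3, 6, 7}; p ∨ ◇p → ¬p there: 1:T, 2:F, 3:F, 6:F, 7:F. ✓
2: successors {4, 7, 8}; p ∨ ◇p → ¬p there: 4:F, 7:F, 8:F. ✗
3: successors {1, 2, 3, 4, 7, 8}; p ∨ ◇p → ¬p there: 1:T, 2:F, 3:F, 4:F, 7:F, 8:F. ✓
4: successors {2, 6, 7}; p ∨ ◇p → ¬p there: 2:F, 6:F, 7:F. ✗
6: successors {3, 6, 7, 8}; p ∨ ◇p → ¬p there: 3:F, 6:F, 7:F, 8:F. ✗
7: successors {1, 4, 6, 8}; p ∨ ◇p → ¬p there: 1:T, 4:F, 6:F, 8:F. ✓
8: successors {3, 4, 6, 8}; p ∨ ◇p → ¬p there: 3:F, 4:F, 6:F, 8:F. ✗
Satisfying worlds: {1, 3, 7}.
So ◇(p ∨ ◇p → ¬p) fails at the other 4 worlds.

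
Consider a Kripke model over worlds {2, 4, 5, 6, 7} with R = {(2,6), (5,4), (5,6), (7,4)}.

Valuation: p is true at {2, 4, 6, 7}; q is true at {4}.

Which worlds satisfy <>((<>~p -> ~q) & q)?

{5, 7}

2: successors {6}; (<>~p -> ~q) & q there: 6:F. ✗
4: no successors, so <>((<>~p -> ~q) & q) fails. ✗
5: successors {4, 6}; (<>~p -> ~q) & q there: 4:T, 6:F. ✓
6: no successors, so <>((<>~p -> ~q) & q) fails. ✗
7: successors {4}; (<>~p -> ~q) & q there: 4:T. ✓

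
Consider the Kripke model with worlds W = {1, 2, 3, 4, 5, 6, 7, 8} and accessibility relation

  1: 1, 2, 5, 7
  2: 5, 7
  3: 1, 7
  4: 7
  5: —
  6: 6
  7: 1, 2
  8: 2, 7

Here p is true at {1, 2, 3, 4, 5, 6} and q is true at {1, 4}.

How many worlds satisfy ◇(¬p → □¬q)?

1: successors {1, 2, 5, 7}; ¬p → □¬q there: 1:T, 2:T, 5:T, 7:F. ✓
2: successors {5, 7}; ¬p → □¬q there: 5:T, 7:F. ✓
3: successors {1, 7}; ¬p → □¬q there: 1:T, 7:F. ✓
4: successors {7}; ¬p → □¬q there: 7:F. ✗
5: no successors, so ◇(¬p → □¬q) fails. ✗
6: successors {6}; ¬p → □¬q there: 6:T. ✓
7: successors {1, 2}; ¬p → □¬q there: 1:T, 2:T. ✓
8: successors {2, 7}; ¬p → □¬q there: 2:T, 7:F. ✓
Satisfying worlds: {1, 2, 3, 6, 7, 8}.

6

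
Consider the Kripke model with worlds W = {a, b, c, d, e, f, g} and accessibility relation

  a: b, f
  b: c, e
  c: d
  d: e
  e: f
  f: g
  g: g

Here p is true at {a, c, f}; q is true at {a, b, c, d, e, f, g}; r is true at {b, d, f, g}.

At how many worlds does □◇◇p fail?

a: successors {b, f}; ◇◇p there: b:T, f:F. ✗
b: successors {c, e}; ◇◇p there: c:F, e:F. ✗
c: successors {d}; ◇◇p there: d:T. ✓
d: successors {e}; ◇◇p there: e:F. ✗
e: successors {f}; ◇◇p there: f:F. ✗
f: successors {g}; ◇◇p there: g:F. ✗
g: successors {g}; ◇◇p there: g:F. ✗
Satisfying worlds: {c}.
So □◇◇p fails at the other 6 worlds.

6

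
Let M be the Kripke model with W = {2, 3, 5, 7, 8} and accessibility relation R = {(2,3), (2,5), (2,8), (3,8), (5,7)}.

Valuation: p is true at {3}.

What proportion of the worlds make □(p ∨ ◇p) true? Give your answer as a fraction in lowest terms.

2/5

2: successors {3, 5, 8}; p ∨ ◇p there: 3:T, 5:F, 8:F. ✗
3: successors {8}; p ∨ ◇p there: 8:F. ✗
5: successors {7}; p ∨ ◇p there: 7:F. ✗
7: no successors, so □(p ∨ ◇p) holds vacuously. ✓
8: no successors, so □(p ∨ ◇p) holds vacuously. ✓
That's 2 of 5 worlds, so 2/5.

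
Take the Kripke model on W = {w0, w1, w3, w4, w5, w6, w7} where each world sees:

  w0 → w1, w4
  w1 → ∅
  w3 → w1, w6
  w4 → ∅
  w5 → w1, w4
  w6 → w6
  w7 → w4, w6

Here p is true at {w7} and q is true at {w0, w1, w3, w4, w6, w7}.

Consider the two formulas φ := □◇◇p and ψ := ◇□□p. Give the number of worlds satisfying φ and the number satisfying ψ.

For □◇◇p:
w0: successors {w1, w4}; ◇◇p there: w1:F, w4:F. ✗
w1: no successors, so □◇◇p holds vacuously. ✓
w3: successors {w1, w6}; ◇◇p there: w1:F, w6:F. ✗
w4: no successors, so □◇◇p holds vacuously. ✓
w5: successors {w1, w4}; ◇◇p there: w1:F, w4:F. ✗
w6: successors {w6}; ◇◇p there: w6:F. ✗
w7: successors {w4, w6}; ◇◇p there: w4:F, w6:F. ✗
— 2 worlds.
For ◇□□p:
w0: successors {w1, w4}; □□p there: w1:T, w4:T. ✓
w1: no successors, so ◇□□p fails. ✗
w3: successors {w1, w6}; □□p there: w1:T, w6:F. ✓
w4: no successors, so ◇□□p fails. ✗
w5: successors {w1, w4}; □□p there: w1:T, w4:T. ✓
w6: successors {w6}; □□p there: w6:F. ✗
w7: successors {w4, w6}; □□p there: w4:T, w6:F. ✓
— 4 worlds.

2 and 4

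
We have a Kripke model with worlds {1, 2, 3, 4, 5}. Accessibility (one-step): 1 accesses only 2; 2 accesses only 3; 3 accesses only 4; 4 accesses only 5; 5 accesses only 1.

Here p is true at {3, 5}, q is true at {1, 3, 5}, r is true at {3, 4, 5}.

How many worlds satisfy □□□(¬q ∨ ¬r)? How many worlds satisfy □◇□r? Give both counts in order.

For □□□(¬q ∨ ¬r):
1: successors {2}; □□(¬q ∨ ¬r) there: 2:T. ✓
2: successors {3}; □□(¬q ∨ ¬r) there: 3:F. ✗
3: successors {4}; □□(¬q ∨ ¬r) there: 4:T. ✓
4: successors {5}; □□(¬q ∨ ¬r) there: 5:T. ✓
5: successors {1}; □□(¬q ∨ ¬r) there: 1:F. ✗
— 3 worlds.
For □◇□r:
1: successors {2}; ◇□r there: 2:T. ✓
2: successors {3}; ◇□r there: 3:T. ✓
3: successors {4}; ◇□r there: 4:F. ✗
4: successors {5}; ◇□r there: 5:F. ✗
5: successors {1}; ◇□r there: 1:T. ✓
— 3 worlds.

3 and 3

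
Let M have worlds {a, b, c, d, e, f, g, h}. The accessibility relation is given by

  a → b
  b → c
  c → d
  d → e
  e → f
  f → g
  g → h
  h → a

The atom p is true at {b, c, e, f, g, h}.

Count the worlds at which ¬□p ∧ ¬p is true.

a: ¬□p is F, ¬p is T. ✗
b: ¬□p is F, ¬p is F. ✗
c: ¬□p is T, ¬p is F. ✗
d: ¬□p is F, ¬p is T. ✗
e: ¬□p is F, ¬p is F. ✗
f: ¬□p is F, ¬p is F. ✗
g: ¬□p is F, ¬p is F. ✗
h: ¬□p is T, ¬p is F. ✗
Satisfying worlds: ∅.

0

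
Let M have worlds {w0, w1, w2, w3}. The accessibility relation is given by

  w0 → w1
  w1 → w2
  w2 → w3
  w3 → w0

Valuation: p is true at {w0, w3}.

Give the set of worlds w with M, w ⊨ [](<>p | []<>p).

{w0, w1, w2}

w0: successors {w1}; <>p | []<>p there: w1:T. ✓
w1: successors {w2}; <>p | []<>p there: w2:T. ✓
w2: successors {w3}; <>p | []<>p there: w3:T. ✓
w3: successors {w0}; <>p | []<>p there: w0:F. ✗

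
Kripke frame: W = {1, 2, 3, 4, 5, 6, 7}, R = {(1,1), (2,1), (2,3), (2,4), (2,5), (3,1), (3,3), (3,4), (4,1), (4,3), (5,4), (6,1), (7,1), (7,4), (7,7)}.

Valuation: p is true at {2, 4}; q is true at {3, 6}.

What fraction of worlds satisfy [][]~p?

3/7

1: successors {1}; []~p there: 1:T. ✓
2: successors {1, 3, 4, 5}; []~p there: 1:T, 3:F, 4:T, 5:F. ✗
3: successors {1, 3, 4}; []~p there: 1:T, 3:F, 4:T. ✗
4: successors {1, 3}; []~p there: 1:T, 3:F. ✗
5: successors {4}; []~p there: 4:T. ✓
6: successors {1}; []~p there: 1:T. ✓
7: successors {1, 4, 7}; []~p there: 1:T, 4:T, 7:F. ✗
That's 3 of 7 worlds, so 3/7.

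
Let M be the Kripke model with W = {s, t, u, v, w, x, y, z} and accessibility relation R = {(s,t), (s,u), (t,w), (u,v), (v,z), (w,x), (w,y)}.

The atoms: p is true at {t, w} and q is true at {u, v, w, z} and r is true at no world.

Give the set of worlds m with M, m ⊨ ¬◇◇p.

s: ◇◇p is T. ✗
t: ◇◇p is F. ✓
u: ◇◇p is F. ✓
v: ◇◇p is F. ✓
w: ◇◇p is F. ✓
x: ◇◇p is F. ✓
y: ◇◇p is F. ✓
z: ◇◇p is F. ✓

{t, u, v, w, x, y, z}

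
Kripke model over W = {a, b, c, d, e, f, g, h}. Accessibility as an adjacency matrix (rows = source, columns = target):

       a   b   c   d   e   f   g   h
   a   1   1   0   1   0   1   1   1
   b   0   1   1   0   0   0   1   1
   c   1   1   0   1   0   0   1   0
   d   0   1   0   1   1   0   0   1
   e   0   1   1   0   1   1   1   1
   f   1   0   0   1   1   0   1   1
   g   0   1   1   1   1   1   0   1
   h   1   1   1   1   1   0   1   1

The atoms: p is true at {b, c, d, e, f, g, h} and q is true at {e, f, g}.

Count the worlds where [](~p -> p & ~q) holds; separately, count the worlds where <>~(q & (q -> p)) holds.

For [](~p -> p & ~q):
a: successors {a, b, d, f, g, h}; ~p -> p & ~q there: a:F, b:T, d:T, f:T, g:T, h:T. ✗
b: successors {b, c, g, h}; ~p -> p & ~q there: b:T, c:T, g:T, h:T. ✓
c: successors {a, b, d, g}; ~p -> p & ~q there: a:F, b:T, d:T, g:T. ✗
d: successors {b, d, e, h}; ~p -> p & ~q there: b:T, d:T, e:T, h:T. ✓
e: successors {b, c, e, f, g, h}; ~p -> p & ~q there: b:T, c:T, e:T, f:T, g:T, h:T. ✓
f: successors {a, d, e, g, h}; ~p -> p & ~q there: a:F, d:T, e:T, g:T, h:T. ✗
g: successors {b, c, d, e, f, h}; ~p -> p & ~q there: b:T, c:T, d:T, e:T, f:T, h:T. ✓
h: successors {a, b, c, d, e, g, h}; ~p -> p & ~q there: a:F, b:T, c:T, d:T, e:T, g:T, h:T. ✗
— 4 worlds.
For <>~(q & (q -> p)):
a: successors {a, b, d, f, g, h}; ~(q & (q -> p)) there: a:T, b:T, d:T, f:F, g:F, h:T. ✓
b: successors {b, c, g, h}; ~(q & (q -> p)) there: b:T, c:T, g:F, h:T. ✓
c: successors {a, b, d, g}; ~(q & (q -> p)) there: a:T, b:T, d:T, g:F. ✓
d: successors {b, d, e, h}; ~(q & (q -> p)) there: b:T, d:T, e:F, h:T. ✓
e: successors {b, c, e, f, g, h}; ~(q & (q -> p)) there: b:T, c:T, e:F, f:F, g:F, h:T. ✓
f: successors {a, d, e, g, h}; ~(q & (q -> p)) there: a:T, d:T, e:F, g:F, h:T. ✓
g: successors {b, c, d, e, f, h}; ~(q & (q -> p)) there: b:T, c:T, d:T, e:F, f:F, h:T. ✓
h: successors {a, b, c, d, e, g, h}; ~(q & (q -> p)) there: a:T, b:T, c:T, d:T, e:F, g:F, h:T. ✓
— 8 worlds.

4 and 8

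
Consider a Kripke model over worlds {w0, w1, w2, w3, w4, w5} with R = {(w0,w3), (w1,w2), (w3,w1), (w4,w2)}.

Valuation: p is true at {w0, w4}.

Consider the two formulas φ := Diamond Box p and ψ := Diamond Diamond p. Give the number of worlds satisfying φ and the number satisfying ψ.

For Diamond Box p:
w0: successors {w3}; Box p there: w3:F. ✗
w1: successors {w2}; Box p there: w2:T. ✓
w2: no successors, so Diamond Box p fails. ✗
w3: successors {w1}; Box p there: w1:F. ✗
w4: successors {w2}; Box p there: w2:T. ✓
w5: no successors, so Diamond Box p fails. ✗
— 2 worlds.
For Diamond Diamond p:
w0: successors {w3}; Diamond p there: w3:F. ✗
w1: successors {w2}; Diamond p there: w2:F. ✗
w2: no successors, so Diamond Diamond p fails. ✗
w3: successors {w1}; Diamond p there: w1:F. ✗
w4: successors {w2}; Diamond p there: w2:F. ✗
w5: no successors, so Diamond Diamond p fails. ✗
— 0 worlds.

2 and 0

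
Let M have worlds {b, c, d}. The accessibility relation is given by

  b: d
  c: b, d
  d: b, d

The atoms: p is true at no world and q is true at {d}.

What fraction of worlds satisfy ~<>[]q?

1/3

b: <>[]q is F. ✓
c: <>[]q is T. ✗
d: <>[]q is T. ✗
That's 1 of 3 worlds, so 1/3.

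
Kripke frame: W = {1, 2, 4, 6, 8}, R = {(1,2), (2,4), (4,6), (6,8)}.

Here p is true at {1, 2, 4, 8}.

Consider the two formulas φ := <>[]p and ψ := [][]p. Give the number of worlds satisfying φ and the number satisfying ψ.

3 and 4

For <>[]p:
1: successors {2}; []p there: 2:T. ✓
2: successors {4}; []p there: 4:F. ✗
4: successors {6}; []p there: 6:T. ✓
6: successors {8}; []p there: 8:T. ✓
8: no successors, so <>[]p fails. ✗
— 3 worlds.
For [][]p:
1: successors {2}; []p there: 2:T. ✓
2: successors {4}; []p there: 4:F. ✗
4: successors {6}; []p there: 6:T. ✓
6: successors {8}; []p there: 8:T. ✓
8: no successors, so [][]p holds vacuously. ✓
— 4 worlds.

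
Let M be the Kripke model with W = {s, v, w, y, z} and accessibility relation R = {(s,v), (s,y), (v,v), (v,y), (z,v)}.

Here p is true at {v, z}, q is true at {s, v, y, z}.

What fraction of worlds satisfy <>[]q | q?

s: <>[]q is T, q is T. ✓
v: <>[]q is T, q is T. ✓
w: <>[]q is F, q is F. ✗
y: <>[]q is F, q is T. ✓
z: <>[]q is T, q is T. ✓
That's 4 of 5 worlds, so 4/5.

4/5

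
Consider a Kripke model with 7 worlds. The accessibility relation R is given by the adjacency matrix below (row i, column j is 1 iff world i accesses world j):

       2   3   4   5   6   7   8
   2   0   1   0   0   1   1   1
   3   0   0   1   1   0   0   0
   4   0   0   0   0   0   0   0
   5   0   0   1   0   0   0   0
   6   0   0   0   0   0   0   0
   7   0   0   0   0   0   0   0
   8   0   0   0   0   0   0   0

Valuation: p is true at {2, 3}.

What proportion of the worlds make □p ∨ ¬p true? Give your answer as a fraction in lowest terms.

5/7

2: □p is F, ¬p is F. ✗
3: □p is F, ¬p is F. ✗
4: □p is T, ¬p is T. ✓
5: □p is F, ¬p is T. ✓
6: □p is T, ¬p is T. ✓
7: □p is T, ¬p is T. ✓
8: □p is T, ¬p is T. ✓
That's 5 of 7 worlds, so 5/7.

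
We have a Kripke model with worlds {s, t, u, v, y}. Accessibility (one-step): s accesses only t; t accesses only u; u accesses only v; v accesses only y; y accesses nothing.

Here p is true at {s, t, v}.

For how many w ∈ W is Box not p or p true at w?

4

s: Box not p is F, p is T. ✓
t: Box not p is T, p is T. ✓
u: Box not p is F, p is F. ✗
v: Box not p is T, p is T. ✓
y: Box not p is T, p is F. ✓
Satisfying worlds: {s, t, v, y}.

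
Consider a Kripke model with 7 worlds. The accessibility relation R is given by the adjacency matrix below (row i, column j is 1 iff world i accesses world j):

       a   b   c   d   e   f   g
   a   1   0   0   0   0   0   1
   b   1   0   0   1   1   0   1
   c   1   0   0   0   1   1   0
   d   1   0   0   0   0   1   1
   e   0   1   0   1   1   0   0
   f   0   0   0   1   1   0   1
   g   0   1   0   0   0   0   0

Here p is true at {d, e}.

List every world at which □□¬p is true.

a: successors {a, g}; □¬p there: a:T, g:T. ✓
b: successors {a, d, e, g}; □¬p there: a:T, d:T, e:F, g:T. ✗
c: successors {a, e, f}; □¬p there: a:T, e:F, f:F. ✗
d: successors {a, f, g}; □¬p there: a:T, f:F, g:T. ✗
e: successors {b, d, e}; □¬p there: b:F, d:T, e:F. ✗
f: successors {d, e, g}; □¬p there: d:T, e:F, g:T. ✗
g: successors {b}; □¬p there: b:F. ✗

{a}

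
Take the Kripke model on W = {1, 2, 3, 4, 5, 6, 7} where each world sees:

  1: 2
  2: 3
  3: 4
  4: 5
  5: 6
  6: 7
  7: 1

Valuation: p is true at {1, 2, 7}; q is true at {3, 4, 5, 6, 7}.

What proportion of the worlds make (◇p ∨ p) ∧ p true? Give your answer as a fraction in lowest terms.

3/7

1: ◇p ∨ p is T, p is T. ✓
2: ◇p ∨ p is T, p is T. ✓
3: ◇p ∨ p is F, p is F. ✗
4: ◇p ∨ p is F, p is F. ✗
5: ◇p ∨ p is F, p is F. ✗
6: ◇p ∨ p is T, p is F. ✗
7: ◇p ∨ p is T, p is T. ✓
That's 3 of 7 worlds, so 3/7.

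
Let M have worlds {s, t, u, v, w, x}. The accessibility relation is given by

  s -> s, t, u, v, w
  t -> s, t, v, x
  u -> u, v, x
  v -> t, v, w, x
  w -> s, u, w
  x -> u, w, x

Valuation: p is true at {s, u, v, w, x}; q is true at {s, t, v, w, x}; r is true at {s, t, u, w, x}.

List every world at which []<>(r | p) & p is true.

s: []<>(r | p) is T, p is T. ✓
t: []<>(r | p) is T, p is F. ✗
u: []<>(r | p) is T, p is T. ✓
v: []<>(r | p) is T, p is T. ✓
w: []<>(r | p) is T, p is T. ✓
x: []<>(r | p) is T, p is T. ✓

{s, u, v, w, x}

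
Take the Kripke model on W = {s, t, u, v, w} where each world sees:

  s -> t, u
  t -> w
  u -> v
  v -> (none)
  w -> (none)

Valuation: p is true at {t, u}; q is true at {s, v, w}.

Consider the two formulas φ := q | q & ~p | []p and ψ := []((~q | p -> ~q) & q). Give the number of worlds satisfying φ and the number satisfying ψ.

For q | q & ~p | []p:
s: q | q & ~p is T, []p is T. ✓
t: q | q & ~p is F, []p is F. ✗
u: q | q & ~p is F, []p is F. ✗
v: q | q & ~p is T, []p is T. ✓
w: q | q & ~p is T, []p is T. ✓
— 3 worlds.
For []((~q | p -> ~q) & q):
s: successors {t, u}; (~q | p -> ~q) & q there: t:F, u:F. ✗
t: successors {w}; (~q | p -> ~q) & q there: w:T. ✓
u: successors {v}; (~q | p -> ~q) & q there: v:T. ✓
v: no successors, so []((~q | p -> ~q) & q) holds vacuously. ✓
w: no successors, so []((~q | p -> ~q) & q) holds vacuously. ✓
— 4 worlds.

3 and 4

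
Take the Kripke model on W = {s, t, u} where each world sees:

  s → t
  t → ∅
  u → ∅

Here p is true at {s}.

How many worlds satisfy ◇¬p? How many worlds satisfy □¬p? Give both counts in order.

1 and 3

For ◇¬p:
s: successors {t}; ¬p there: t:T. ✓
t: no successors, so ◇¬p fails. ✗
u: no successors, so ◇¬p fails. ✗
— 1 world.
For □¬p:
s: successors {t}; ¬p there: t:T. ✓
t: no successors, so □¬p holds vacuously. ✓
u: no successors, so □¬p holds vacuously. ✓
— 3 worlds.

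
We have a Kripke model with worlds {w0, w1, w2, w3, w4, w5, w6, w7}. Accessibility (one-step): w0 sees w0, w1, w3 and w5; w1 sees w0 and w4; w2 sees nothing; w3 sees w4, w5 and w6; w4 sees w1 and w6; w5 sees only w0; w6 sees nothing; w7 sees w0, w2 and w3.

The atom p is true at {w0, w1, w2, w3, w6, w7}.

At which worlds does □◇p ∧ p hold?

{w0, w1, w2, w6}

w0: □◇p is T, p is T. ✓
w1: □◇p is T, p is T. ✓
w2: □◇p is T, p is T. ✓
w3: □◇p is F, p is T. ✗
w4: □◇p is F, p is F. ✗
w5: □◇p is T, p is F. ✗
w6: □◇p is T, p is T. ✓
w7: □◇p is F, p is T. ✗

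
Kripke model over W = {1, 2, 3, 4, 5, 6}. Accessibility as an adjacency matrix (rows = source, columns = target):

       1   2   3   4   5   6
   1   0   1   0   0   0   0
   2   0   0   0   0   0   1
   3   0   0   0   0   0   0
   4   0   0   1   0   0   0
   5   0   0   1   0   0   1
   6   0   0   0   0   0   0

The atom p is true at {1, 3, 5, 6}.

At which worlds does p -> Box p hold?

{2, 3, 4, 5, 6}

1: p is T, Box p is F. ✗
2: p is F, Box p is T. ✓
3: p is T, Box p is T. ✓
4: p is F, Box p is T. ✓
5: p is T, Box p is T. ✓
6: p is T, Box p is T. ✓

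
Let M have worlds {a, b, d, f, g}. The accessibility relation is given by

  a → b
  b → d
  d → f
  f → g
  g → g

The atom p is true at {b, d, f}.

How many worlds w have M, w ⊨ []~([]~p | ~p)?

a: successors {b}; ~([]~p | ~p) there: b:T. ✓
b: successors {d}; ~([]~p | ~p) there: d:T. ✓
d: successors {f}; ~([]~p | ~p) there: f:F. ✗
f: successors {g}; ~([]~p | ~p) there: g:F. ✗
g: successors {g}; ~([]~p | ~p) there: g:F. ✗
Satisfying worlds: {a, b}.

2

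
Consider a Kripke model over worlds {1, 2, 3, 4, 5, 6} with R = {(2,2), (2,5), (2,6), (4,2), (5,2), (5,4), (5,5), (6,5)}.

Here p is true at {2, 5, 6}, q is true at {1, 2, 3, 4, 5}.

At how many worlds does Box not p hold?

1: no successors, so Box not p holds vacuously. ✓
2: successors {2, 5, 6}; not p there: 2:F, 5:F, 6:F. ✗
3: no successors, so Box not p holds vacuously. ✓
4: successors {2}; not p there: 2:F. ✗
5: successors {2, 4, 5}; not p there: 2:F, 4:T, 5:F. ✗
6: successors {5}; not p there: 5:F. ✗
Satisfying worlds: {1, 3}.

2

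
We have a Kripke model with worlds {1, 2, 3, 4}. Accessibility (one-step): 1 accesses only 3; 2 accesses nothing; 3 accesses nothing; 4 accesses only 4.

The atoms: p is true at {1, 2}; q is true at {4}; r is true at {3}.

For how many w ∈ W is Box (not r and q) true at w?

1: successors {3}; not r and q there: 3:F. ✗
2: no successors, so Box (not r and q) holds vacuously. ✓
3: no successors, so Box (not r and q) holds vacuously. ✓
4: successors {4}; not r and q there: 4:T. ✓
Satisfying worlds: {2, 3, 4}.

3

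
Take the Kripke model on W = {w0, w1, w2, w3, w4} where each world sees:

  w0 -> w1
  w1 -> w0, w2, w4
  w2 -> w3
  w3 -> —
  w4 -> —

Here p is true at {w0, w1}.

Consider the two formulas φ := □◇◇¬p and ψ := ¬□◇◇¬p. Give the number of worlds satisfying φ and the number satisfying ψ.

3 and 2

For □◇◇¬p:
w0: successors {w1}; ◇◇¬p there: w1:T. ✓
w1: successors {w0, w2, w4}; ◇◇¬p there: w0:T, w2:F, w4:F. ✗
w2: successors {w3}; ◇◇¬p there: w3:F. ✗
w3: no successors, so □◇◇¬p holds vacuously. ✓
w4: no successors, so □◇◇¬p holds vacuously. ✓
— 3 worlds.
For ¬□◇◇¬p:
w0: □◇◇¬p is T. ✗
w1: □◇◇¬p is F. ✓
w2: □◇◇¬p is F. ✓
w3: □◇◇¬p is T. ✗
w4: □◇◇¬p is T. ✗
— 2 worlds.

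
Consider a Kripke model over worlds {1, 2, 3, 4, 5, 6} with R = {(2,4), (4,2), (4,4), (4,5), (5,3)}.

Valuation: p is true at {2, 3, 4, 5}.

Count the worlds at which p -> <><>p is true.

4

1: p is F, <><>p is F. ✓
2: p is T, <><>p is T. ✓
3: p is T, <><>p is F. ✗
4: p is T, <><>p is T. ✓
5: p is T, <><>p is F. ✗
6: p is F, <><>p is F. ✓
Satisfying worlds: {1, 2, 4, 6}.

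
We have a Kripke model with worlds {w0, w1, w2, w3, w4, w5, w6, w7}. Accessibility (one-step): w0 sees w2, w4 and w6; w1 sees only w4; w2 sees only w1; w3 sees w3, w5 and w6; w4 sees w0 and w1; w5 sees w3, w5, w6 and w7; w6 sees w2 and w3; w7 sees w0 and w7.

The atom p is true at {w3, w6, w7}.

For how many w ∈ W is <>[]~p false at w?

w0: successors {w2, w4, w6}; []~p there: w2:T, w4:T, w6:F. ✓
w1: successors {w4}; []~p there: w4:T. ✓
w2: successors {w1}; []~p there: w1:T. ✓
w3: successors {w3, w5, w6}; []~p there: w3:F, w5:F, w6:F. ✗
w4: successors {w0, w1}; []~p there: w0:F, w1:T. ✓
w5: successors {w3, w5, w6, w7}; []~p there: w3:F, w5:F, w6:F, w7:F. ✗
w6: successors {w2, w3}; []~p there: w2:T, w3:F. ✓
w7: successors {w0, w7}; []~p there: w0:F, w7:F. ✗
Satisfying worlds: {w0, w1, w2, w4, w6}.
So <>[]~p fails at the other 3 worlds.

3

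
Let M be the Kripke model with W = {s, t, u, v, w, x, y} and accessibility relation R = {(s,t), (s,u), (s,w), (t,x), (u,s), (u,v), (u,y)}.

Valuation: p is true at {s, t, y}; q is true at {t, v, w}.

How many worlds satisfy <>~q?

s: successors {t, u, w}; ~q there: t:F, u:T, w:F. ✓
t: successors {x}; ~q there: x:T. ✓
u: successors {s, v, y}; ~q there: s:T, v:F, y:T. ✓
v: no successors, so <>~q fails. ✗
w: no successors, so <>~q fails. ✗
x: no successors, so <>~q fails. ✗
y: no successors, so <>~q fails. ✗
Satisfying worlds: {s, t, u}.

3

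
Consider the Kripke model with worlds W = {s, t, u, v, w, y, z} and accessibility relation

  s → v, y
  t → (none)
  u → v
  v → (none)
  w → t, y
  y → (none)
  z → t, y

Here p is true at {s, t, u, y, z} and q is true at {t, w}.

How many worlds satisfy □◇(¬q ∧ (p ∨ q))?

3

s: successors {v, y}; ◇(¬q ∧ (p ∨ q)) there: v:F, y:F. ✗
t: no successors, so □◇(¬q ∧ (p ∨ q)) holds vacuously. ✓
u: successors {v}; ◇(¬q ∧ (p ∨ q)) there: v:F. ✗
v: no successors, so □◇(¬q ∧ (p ∨ q)) holds vacuously. ✓
w: successors {t, y}; ◇(¬q ∧ (p ∨ q)) there: t:F, y:F. ✗
y: no successors, so □◇(¬q ∧ (p ∨ q)) holds vacuously. ✓
z: successors {t, y}; ◇(¬q ∧ (p ∨ q)) there: t:F, y:F. ✗
Satisfying worlds: {t, v, y}.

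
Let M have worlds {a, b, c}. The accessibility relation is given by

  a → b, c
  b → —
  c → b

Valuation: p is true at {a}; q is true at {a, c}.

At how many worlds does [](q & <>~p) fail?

a: successors {b, c}; q & <>~p there: b:F, c:T. ✗
b: no successors, so [](q & <>~p) holds vacuously. ✓
c: successors {b}; q & <>~p there: b:F. ✗
Satisfying worlds: {b}.
So [](q & <>~p) fails at the other 2 worlds.

2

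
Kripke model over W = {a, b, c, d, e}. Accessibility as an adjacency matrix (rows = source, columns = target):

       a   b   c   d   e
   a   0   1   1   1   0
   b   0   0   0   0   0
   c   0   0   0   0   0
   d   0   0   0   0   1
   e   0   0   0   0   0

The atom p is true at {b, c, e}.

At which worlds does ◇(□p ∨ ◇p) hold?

{a, d}

a: successors {b, c, d}; □p ∨ ◇p there: b:T, c:T, d:T. ✓
b: no successors, so ◇(□p ∨ ◇p) fails. ✗
c: no successors, so ◇(□p ∨ ◇p) fails. ✗
d: successors {e}; □p ∨ ◇p there: e:T. ✓
e: no successors, so ◇(□p ∨ ◇p) fails. ✗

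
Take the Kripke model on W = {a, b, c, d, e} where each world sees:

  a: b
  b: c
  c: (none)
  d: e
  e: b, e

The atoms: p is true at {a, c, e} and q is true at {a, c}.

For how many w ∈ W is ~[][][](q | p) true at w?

2

a: [][][](q | p) is T. ✗
b: [][][](q | p) is T. ✗
c: [][][](q | p) is T. ✗
d: [][][](q | p) is F. ✓
e: [][][](q | p) is F. ✓
Satisfying worlds: {d, e}.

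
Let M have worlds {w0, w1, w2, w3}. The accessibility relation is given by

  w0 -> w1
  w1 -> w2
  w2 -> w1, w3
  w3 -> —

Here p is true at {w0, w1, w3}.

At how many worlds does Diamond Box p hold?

w0: successors {w1}; Box p there: w1:F. ✗
w1: successors {w2}; Box p there: w2:T. ✓
w2: successors {w1, w3}; Box p there: w1:F, w3:T. ✓
w3: no successors, so Diamond Box p fails. ✗
Satisfying worlds: {w1, w2}.

2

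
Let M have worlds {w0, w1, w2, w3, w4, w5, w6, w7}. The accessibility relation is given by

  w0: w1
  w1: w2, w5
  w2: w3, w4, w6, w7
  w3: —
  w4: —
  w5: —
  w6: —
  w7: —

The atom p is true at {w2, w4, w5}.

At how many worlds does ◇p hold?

w0: successors {w1}; p there: w1:F. ✗
w1: successors {w2, w5}; p there: w2:T, w5:T. ✓
w2: successors {w3, w4, w6, w7}; p there: w3:F, w4:T, w6:F, w7:F. ✓
w3: no successors, so ◇p fails. ✗
w4: no successors, so ◇p fails. ✗
w5: no successors, so ◇p fails. ✗
w6: no successors, so ◇p fails. ✗
w7: no successors, so ◇p fails. ✗
Satisfying worlds: {w1, w2}.

2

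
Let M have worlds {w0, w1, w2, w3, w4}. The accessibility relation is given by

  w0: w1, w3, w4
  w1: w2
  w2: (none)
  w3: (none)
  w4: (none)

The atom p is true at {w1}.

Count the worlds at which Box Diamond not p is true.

3

w0: successors {w1, w3, w4}; Diamond not p there: w1:T, w3:F, w4:F. ✗
w1: successors {w2}; Diamond not p there: w2:F. ✗
w2: no successors, so Box Diamond not p holds vacuously. ✓
w3: no successors, so Box Diamond not p holds vacuously. ✓
w4: no successors, so Box Diamond not p holds vacuously. ✓
Satisfying worlds: {w2, w3, w4}.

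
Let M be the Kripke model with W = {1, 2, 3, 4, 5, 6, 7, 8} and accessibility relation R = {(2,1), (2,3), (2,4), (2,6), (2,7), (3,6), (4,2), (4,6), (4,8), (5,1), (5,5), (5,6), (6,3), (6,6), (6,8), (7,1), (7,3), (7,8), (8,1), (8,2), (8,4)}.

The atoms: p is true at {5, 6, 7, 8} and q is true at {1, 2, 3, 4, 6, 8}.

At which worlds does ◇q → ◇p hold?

{1, 2, 3, 4, 5, 6, 7}

1: ◇q is F, ◇p is F. ✓
2: ◇q is T, ◇p is T. ✓
3: ◇q is T, ◇p is T. ✓
4: ◇q is T, ◇p is T. ✓
5: ◇q is T, ◇p is T. ✓
6: ◇q is T, ◇p is T. ✓
7: ◇q is T, ◇p is T. ✓
8: ◇q is T, ◇p is F. ✗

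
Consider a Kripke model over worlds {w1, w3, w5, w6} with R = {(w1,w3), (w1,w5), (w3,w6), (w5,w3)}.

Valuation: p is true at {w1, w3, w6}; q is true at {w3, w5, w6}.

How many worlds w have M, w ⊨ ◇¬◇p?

1

w1: successors {w3, w5}; ¬◇p there: w3:F, w5:F. ✗
w3: successors {w6}; ¬◇p there: w6:T. ✓
w5: successors {w3}; ¬◇p there: w3:F. ✗
w6: no successors, so ◇¬◇p fails. ✗
Satisfying worlds: {w3}.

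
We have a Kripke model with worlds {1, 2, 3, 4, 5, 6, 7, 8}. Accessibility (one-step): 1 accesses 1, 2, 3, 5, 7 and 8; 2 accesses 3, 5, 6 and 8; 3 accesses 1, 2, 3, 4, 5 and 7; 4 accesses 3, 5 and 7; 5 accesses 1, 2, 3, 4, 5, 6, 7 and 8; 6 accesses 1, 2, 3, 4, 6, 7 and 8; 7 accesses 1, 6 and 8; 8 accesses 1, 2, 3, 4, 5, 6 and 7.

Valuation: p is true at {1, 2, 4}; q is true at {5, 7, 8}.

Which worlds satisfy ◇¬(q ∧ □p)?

1: successors {1, 2, 3, 5, 7, 8}; ¬(q ∧ □p) there: 1:T, 2:T, 3:T, 5:T, 7:T, 8:T. ✓
2: successors {3, 5, 6, 8}; ¬(q ∧ □p) there: 3:T, 5:T, 6:T, 8:T. ✓
3: successors {1, 2, 3, 4, 5, 7}; ¬(q ∧ □p) there: 1:T, 2:T, 3:T, 4:T, 5:T, 7:T. ✓
4: successors {3, 5, 7}; ¬(q ∧ □p) there: 3:T, 5:T, 7:T. ✓
5: successors {1, 2, 3, 4, 5, 6, 7, 8}; ¬(q ∧ □p) there: 1:T, 2:T, 3:T, 4:T, 5:T, 6:T, 7:T, 8:T. ✓
6: successors {1, 2, 3, 4, 6, 7, 8}; ¬(q ∧ □p) there: 1:T, 2:T, 3:T, 4:T, 6:T, 7:T, 8:T. ✓
7: successors {1, 6, 8}; ¬(q ∧ □p) there: 1:T, 6:T, 8:T. ✓
8: successors {1, 2, 3, 4, 5, 6, 7}; ¬(q ∧ □p) there: 1:T, 2:T, 3:T, 4:T, 5:T, 6:T, 7:T. ✓

{1, 2, 3, 4, 5, 6, 7, 8}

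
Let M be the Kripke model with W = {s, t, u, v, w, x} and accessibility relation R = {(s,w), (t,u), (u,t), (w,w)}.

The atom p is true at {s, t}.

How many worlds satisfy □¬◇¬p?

3

s: successors {w}; ¬◇¬p there: w:F. ✗
t: successors {u}; ¬◇¬p there: u:T. ✓
u: successors {t}; ¬◇¬p there: t:F. ✗
v: no successors, so □¬◇¬p holds vacuously. ✓
w: successors {w}; ¬◇¬p there: w:F. ✗
x: no successors, so □¬◇¬p holds vacuously. ✓
Satisfying worlds: {t, v, x}.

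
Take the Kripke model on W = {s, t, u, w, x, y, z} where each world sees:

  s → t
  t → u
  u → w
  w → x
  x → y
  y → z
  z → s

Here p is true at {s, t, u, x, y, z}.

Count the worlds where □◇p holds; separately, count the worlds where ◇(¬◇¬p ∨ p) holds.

For □◇p:
s: successors {t}; ◇p there: t:T. ✓
t: successors {u}; ◇p there: u:F. ✗
u: successors {w}; ◇p there: w:T. ✓
w: successors {x}; ◇p there: x:T. ✓
x: successors {y}; ◇p there: y:T. ✓
y: successors {z}; ◇p there: z:T. ✓
z: successors {s}; ◇p there: s:T. ✓
— 6 worlds.
For ◇(¬◇¬p ∨ p):
s: successors {t}; ¬◇¬p ∨ p there: t:T. ✓
t: successors {u}; ¬◇¬p ∨ p there: u:T. ✓
u: successors {w}; ¬◇¬p ∨ p there: w:T. ✓
w: successors {x}; ¬◇¬p ∨ p there: x:T. ✓
x: successors {y}; ¬◇¬p ∨ p there: y:T. ✓
y: successors {z}; ¬◇¬p ∨ p there: z:T. ✓
z: successors {s}; ¬◇¬p ∨ p there: s:T. ✓
— 7 worlds.

6 and 7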